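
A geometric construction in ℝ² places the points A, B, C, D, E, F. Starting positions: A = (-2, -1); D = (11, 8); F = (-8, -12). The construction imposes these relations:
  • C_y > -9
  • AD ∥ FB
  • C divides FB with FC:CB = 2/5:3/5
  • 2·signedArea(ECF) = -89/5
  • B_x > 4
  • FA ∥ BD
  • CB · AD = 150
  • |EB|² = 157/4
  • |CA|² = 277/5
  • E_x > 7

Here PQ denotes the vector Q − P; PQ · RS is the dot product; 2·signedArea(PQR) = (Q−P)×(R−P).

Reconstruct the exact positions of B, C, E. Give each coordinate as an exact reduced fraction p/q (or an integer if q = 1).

1. B_x = 5  [FA ∥ BD ∩ AD ∥ FB]
2. B_y = -3  [FA ∥ BD ∩ AD ∥ FB]
   → B = (5, -3)
3. C_x = -14/5  [C divides FB with FC:CB = 2/5:3/5]
4. C_y = -42/5  [C divides FB with FC:CB = 2/5:3/5]
   → C = (-14/5, -42/5)
5. E_x = 8  [line 18/5·x + -26/5·y + -79/5 = 0 ∩ |EB|² = 157/4]
6. E_y = 5/2  [line 18/5·x + -26/5·y + -79/5 = 0 ∩ |EB|² = 157/4]
   → E = (8, 5/2)

B = (5, -3)
C = (-14/5, -42/5)
E = (8, 5/2)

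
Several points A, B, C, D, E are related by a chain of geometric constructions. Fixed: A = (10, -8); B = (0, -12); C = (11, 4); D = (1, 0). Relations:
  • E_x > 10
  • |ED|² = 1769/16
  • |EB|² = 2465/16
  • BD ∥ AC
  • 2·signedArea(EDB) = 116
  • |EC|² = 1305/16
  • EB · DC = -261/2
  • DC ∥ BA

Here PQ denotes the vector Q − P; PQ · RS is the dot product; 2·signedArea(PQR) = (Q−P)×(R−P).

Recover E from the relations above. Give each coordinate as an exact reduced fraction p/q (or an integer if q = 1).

1. E_x = 41/4  [EB · DC = -261/2 ∩ 2·signedArea(EDB) = 116]
2. E_y = -5  [EB · DC = -261/2 ∩ 2·signedArea(EDB) = 116]
   → E = (41/4, -5)

E = (41/4, -5)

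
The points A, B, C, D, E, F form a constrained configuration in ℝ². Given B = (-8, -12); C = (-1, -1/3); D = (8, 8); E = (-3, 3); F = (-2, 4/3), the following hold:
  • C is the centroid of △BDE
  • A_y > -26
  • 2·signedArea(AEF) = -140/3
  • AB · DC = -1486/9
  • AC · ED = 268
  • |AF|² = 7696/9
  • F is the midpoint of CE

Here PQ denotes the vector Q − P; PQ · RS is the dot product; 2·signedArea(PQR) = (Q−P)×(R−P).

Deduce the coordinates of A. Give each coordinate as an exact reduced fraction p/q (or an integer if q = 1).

A = (-14, -76/3)

1. A_x = -14  [2·signedArea(AEF) = -140/3 ∩ AB · DC = -1486/9]
2. A_y = -76/3  [2·signedArea(AEF) = -140/3 ∩ AB · DC = -1486/9]
   → A = (-14, -76/3)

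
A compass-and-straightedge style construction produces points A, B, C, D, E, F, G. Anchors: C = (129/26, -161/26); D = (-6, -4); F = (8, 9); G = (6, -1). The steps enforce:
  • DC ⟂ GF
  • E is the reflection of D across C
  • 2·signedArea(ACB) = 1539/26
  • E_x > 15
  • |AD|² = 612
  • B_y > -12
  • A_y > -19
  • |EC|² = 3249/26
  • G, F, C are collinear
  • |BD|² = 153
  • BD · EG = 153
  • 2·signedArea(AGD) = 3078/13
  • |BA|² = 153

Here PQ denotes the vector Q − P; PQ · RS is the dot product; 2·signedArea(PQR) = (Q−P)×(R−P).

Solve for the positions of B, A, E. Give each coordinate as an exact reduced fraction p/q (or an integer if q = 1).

1. A_x = 180/13  [line 3·x + -12·y + -3468/13 = 0 ∩ |AD|² = 612]
2. A_y = -244/13  [line 3·x + -12·y + -3468/13 = 0 ∩ |AD|² = 612]
   → A = (180/13, -244/13)
3. E_x = 207/13  [E is the reflection of D across C]
4. E_y = -109/13  [E is the reflection of D across C]
   → E = (207/13, -109/13)
5. B_x = 51/13  [BD · EG = 153 ∩ 2·signedArea(ACB) = 1539/26]
6. B_y = -148/13  [BD · EG = 153 ∩ 2·signedArea(ACB) = 1539/26]
   → B = (51/13, -148/13)

A = (180/13, -244/13)
B = (51/13, -148/13)
E = (207/13, -109/13)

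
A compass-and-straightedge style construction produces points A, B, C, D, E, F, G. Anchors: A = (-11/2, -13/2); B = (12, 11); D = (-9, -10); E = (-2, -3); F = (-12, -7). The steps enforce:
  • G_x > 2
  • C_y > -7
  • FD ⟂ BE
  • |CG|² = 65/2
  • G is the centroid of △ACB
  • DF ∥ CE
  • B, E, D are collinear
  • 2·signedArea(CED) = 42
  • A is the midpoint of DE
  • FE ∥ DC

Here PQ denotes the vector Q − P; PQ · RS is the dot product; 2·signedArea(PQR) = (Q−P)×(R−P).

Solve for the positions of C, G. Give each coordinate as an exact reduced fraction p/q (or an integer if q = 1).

C = (1, -6)
G = (5/2, -1/2)

1. C_x = 1  [DF ∥ CE ∩ FE ∥ DC]
2. C_y = -6  [DF ∥ CE ∩ FE ∥ DC]
   → C = (1, -6)
3. G_x = 5/2  [G is the centroid of △ACB]
4. G_y = -1/2  [G is the centroid of △ACB]
   → G = (5/2, -1/2)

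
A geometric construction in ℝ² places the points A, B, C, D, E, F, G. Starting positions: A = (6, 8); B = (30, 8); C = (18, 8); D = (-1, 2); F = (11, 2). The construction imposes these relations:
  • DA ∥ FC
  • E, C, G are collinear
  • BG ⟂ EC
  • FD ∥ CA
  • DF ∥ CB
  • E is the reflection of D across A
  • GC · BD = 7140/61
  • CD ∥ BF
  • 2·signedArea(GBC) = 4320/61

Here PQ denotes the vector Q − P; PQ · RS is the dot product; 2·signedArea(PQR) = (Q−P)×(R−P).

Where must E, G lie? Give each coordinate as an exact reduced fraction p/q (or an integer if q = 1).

1. E_x = 13  [E is the reflection of D across A]
2. E_y = 14  [E is the reflection of D across A]
   → E = (13, 14)
3. G_x = 1398/61  [E, C, G are collinear ∩ BG ⟂ EC]
4. G_y = 128/61  [E, C, G are collinear ∩ BG ⟂ EC]
   → G = (1398/61, 128/61)

E = (13, 14)
G = (1398/61, 128/61)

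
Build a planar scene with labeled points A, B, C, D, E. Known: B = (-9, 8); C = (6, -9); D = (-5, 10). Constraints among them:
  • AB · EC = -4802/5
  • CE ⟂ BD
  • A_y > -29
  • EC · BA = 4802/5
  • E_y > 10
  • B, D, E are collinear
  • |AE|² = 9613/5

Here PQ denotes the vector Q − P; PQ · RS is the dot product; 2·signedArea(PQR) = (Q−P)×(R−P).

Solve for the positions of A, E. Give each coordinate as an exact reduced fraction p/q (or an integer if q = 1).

A = (17, -28)
E = (-19/5, 53/5)

1. E_x = -19/5  [B, D, E are collinear ∩ CE ⟂ BD]
2. E_y = 53/5  [B, D, E are collinear ∩ CE ⟂ BD]
   → E = (-19/5, 53/5)
3. A_x = 17  [line -49/5·x + 98/5·y + 3577/5 = 0 ∩ |AE|² = 9613/5]
4. A_y = -28  [line -49/5·x + 98/5·y + 3577/5 = 0 ∩ |AE|² = 9613/5]
   → A = (17, -28)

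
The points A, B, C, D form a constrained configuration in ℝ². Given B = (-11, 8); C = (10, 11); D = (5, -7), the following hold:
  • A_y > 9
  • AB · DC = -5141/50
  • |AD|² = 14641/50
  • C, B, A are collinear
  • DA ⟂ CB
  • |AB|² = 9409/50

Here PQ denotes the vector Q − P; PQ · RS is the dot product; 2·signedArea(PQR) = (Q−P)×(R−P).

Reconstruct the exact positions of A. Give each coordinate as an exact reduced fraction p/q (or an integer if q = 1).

A = (129/50, 497/50)

1. A_x = 129/50  [C, B, A are collinear ∩ DA ⟂ CB]
2. A_y = 497/50  [C, B, A are collinear ∩ DA ⟂ CB]
   → A = (129/50, 497/50)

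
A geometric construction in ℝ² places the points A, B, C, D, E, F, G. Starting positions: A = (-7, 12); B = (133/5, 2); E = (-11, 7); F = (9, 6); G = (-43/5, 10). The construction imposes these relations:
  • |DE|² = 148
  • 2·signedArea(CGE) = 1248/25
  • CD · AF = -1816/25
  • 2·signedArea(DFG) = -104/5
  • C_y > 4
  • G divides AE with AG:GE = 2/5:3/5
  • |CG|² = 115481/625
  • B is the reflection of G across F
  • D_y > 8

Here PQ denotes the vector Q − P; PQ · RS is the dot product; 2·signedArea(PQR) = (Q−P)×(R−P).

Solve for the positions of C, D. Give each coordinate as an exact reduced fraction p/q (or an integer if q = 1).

C = (101/25, 5)
D = (1, 9)

1. C_x = 101/25  [line 3·x + -12/5·y + -3/25 = 0 ∩ |CG|² = 115481/625]
2. C_y = 5  [line 3·x + -12/5·y + -3/25 = 0 ∩ |CG|² = 115481/625]
   → C = (101/25, 5)
3. D_x = 1  [CD · AF = -1816/25 ∩ 2·signedArea(DFG) = -104/5]
4. D_y = 9  [CD · AF = -1816/25 ∩ 2·signedArea(DFG) = -104/5]
   → D = (1, 9)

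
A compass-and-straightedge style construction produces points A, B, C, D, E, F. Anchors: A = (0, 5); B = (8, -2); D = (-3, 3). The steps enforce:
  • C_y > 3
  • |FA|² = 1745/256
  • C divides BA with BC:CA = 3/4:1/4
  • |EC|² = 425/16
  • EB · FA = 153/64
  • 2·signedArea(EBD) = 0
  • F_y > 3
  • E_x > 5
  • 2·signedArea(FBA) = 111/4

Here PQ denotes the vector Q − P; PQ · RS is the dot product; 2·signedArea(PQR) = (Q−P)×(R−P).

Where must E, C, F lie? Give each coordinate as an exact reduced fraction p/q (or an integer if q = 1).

1. C_x = 2  [C divides BA with BC:CA = 3/4:1/4]
2. C_y = 13/4  [C divides BA with BC:CA = 3/4:1/4]
   → C = (2, 13/4)
3. E_x = 21/4  [line -5·x + -11·y + 18 = 0 ∩ |EC|² = 425/16]
4. E_y = -3/4  [line -5·x + -11·y + 18 = 0 ∩ |EC|² = 425/16]
   → E = (21/4, -3/4)
5. F_x = -7/4  [2·signedArea(FBA) = 111/4 ∩ EB · FA = 153/64]
6. F_y = 49/16  [2·signedArea(FBA) = 111/4 ∩ EB · FA = 153/64]
   → F = (-7/4, 49/16)

C = (2, 13/4)
E = (21/4, -3/4)
F = (-7/4, 49/16)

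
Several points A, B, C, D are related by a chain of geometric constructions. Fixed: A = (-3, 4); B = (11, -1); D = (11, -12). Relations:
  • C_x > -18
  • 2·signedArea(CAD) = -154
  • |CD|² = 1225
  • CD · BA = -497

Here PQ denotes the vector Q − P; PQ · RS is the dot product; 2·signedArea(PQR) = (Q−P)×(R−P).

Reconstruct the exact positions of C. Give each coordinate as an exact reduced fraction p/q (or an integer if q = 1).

1. C_x = -17  [2·signedArea(CAD) = -154 ∩ CD · BA = -497]
2. C_y = 9  [2·signedArea(CAD) = -154 ∩ CD · BA = -497]
   → C = (-17, 9)

C = (-17, 9)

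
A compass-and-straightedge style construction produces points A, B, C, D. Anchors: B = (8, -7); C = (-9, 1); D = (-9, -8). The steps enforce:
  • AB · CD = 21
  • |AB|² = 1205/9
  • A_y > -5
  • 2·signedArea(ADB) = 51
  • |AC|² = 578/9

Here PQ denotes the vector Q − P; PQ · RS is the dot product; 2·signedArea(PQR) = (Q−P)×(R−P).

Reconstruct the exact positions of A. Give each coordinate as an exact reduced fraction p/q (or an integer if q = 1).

1. A_x = -10/3  [AB · CD = 21 ∩ 2·signedArea(ADB) = 51]
2. A_y = -14/3  [AB · CD = 21 ∩ 2·signedArea(ADB) = 51]
   → A = (-10/3, -14/3)

A = (-10/3, -14/3)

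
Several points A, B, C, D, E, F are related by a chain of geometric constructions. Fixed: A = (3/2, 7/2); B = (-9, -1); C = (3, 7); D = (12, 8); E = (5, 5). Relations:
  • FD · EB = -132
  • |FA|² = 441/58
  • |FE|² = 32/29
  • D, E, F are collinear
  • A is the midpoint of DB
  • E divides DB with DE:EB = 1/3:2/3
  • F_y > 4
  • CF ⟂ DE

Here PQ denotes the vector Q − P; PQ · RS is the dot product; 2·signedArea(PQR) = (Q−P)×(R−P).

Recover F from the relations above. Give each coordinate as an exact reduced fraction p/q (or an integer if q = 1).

F = (117/29, 133/29)

1. F_x = 117/29  [D, E, F are collinear ∩ CF ⟂ DE]
2. F_y = 133/29  [D, E, F are collinear ∩ CF ⟂ DE]
   → F = (117/29, 133/29)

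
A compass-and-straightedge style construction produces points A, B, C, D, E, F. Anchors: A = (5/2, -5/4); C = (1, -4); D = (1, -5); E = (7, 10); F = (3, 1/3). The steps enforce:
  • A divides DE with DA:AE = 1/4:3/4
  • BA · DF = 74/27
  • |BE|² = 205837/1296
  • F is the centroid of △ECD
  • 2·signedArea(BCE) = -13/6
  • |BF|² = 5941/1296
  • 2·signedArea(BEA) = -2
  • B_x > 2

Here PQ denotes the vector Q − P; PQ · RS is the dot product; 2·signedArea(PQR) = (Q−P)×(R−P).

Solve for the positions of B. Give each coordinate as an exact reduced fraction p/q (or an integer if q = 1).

B = (13/6, -59/36)

1. B_x = 13/6  [2·signedArea(BEA) = -2 ∩ 2·signedArea(BCE) = -13/6]
2. B_y = -59/36  [2·signedArea(BEA) = -2 ∩ 2·signedArea(BCE) = -13/6]
   → B = (13/6, -59/36)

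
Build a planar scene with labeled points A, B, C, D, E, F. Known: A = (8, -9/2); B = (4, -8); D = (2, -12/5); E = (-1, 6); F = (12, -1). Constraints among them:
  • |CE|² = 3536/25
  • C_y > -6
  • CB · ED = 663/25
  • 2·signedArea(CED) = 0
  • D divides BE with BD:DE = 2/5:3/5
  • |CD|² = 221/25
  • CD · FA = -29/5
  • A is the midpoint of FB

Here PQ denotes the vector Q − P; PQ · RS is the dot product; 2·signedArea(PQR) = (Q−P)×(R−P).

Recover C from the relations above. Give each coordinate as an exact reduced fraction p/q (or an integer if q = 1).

C = (3, -26/5)

1. C_x = 3  [2·signedArea(CED) = 0 ∩ CD · FA = -29/5]
2. C_y = -26/5  [2·signedArea(CED) = 0 ∩ CD · FA = -29/5]
   → C = (3, -26/5)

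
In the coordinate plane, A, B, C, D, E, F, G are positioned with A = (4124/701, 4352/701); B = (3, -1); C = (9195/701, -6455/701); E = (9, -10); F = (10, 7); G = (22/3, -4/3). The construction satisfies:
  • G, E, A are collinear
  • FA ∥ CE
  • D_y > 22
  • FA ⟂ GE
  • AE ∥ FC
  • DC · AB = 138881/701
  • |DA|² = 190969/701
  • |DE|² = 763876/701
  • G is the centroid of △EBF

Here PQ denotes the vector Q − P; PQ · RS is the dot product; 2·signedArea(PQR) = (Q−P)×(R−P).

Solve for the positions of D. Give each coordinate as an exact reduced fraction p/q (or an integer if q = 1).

D = (1939/701, 15714/701)

1. D_x = 1939/701  [line 2021/701·x + 5053/701·y + -118861/701 = 0 ∩ |DE|² = 763876/701]
2. D_y = 15714/701  [line 2021/701·x + 5053/701·y + -118861/701 = 0 ∩ |DE|² = 763876/701]
   → D = (1939/701, 15714/701)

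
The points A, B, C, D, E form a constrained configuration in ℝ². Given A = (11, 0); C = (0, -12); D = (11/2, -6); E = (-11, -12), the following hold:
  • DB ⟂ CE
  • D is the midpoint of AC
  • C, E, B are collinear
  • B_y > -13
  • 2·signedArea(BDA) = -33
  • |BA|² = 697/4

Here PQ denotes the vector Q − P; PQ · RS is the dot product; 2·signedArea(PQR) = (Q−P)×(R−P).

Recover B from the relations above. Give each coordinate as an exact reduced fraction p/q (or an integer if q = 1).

B = (11/2, -12)

1. B_x = 11/2  [C, E, B are collinear ∩ DB ⟂ CE]
2. B_y = -12  [C, E, B are collinear ∩ DB ⟂ CE]
   → B = (11/2, -12)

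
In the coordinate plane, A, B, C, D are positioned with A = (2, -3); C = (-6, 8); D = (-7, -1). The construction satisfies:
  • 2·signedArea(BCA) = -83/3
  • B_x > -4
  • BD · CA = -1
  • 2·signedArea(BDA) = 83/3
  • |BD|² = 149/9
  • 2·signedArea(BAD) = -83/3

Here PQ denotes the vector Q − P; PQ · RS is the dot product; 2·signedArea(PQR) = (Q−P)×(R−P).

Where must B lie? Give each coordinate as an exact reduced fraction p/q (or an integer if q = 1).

1. B_x = -11/3  [2·signedArea(BCA) = -83/3 ∩ 2·signedArea(BAD) = -83/3]
2. B_y = 4/3  [2·signedArea(BCA) = -83/3 ∩ 2·signedArea(BAD) = -83/3]
   → B = (-11/3, 4/3)

B = (-11/3, 4/3)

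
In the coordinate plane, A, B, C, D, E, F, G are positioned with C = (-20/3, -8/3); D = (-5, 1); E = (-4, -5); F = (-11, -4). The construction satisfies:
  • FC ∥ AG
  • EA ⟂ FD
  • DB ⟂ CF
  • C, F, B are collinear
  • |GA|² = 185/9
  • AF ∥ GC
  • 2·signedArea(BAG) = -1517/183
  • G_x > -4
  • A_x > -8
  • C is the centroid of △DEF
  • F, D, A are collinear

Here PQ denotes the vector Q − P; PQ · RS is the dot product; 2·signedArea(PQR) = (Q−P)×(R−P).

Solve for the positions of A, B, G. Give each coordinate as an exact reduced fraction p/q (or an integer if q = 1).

A = (-449/61, -59/61)
B = (-761/185, -348/185)
G = (-554/183, 67/183)

1. A_x = -449/61  [F, D, A are collinear ∩ EA ⟂ FD]
2. A_y = -59/61  [F, D, A are collinear ∩ EA ⟂ FD]
   → A = (-449/61, -59/61)
3. B_x = -761/185  [C, F, B are collinear ∩ DB ⟂ CF]
4. B_y = -348/185  [C, F, B are collinear ∩ DB ⟂ CF]
   → B = (-761/185, -348/185)
5. G_x = -554/183  [AF ∥ GC ∩ FC ∥ AG]
6. G_y = 67/183  [AF ∥ GC ∩ FC ∥ AG]
   → G = (-554/183, 67/183)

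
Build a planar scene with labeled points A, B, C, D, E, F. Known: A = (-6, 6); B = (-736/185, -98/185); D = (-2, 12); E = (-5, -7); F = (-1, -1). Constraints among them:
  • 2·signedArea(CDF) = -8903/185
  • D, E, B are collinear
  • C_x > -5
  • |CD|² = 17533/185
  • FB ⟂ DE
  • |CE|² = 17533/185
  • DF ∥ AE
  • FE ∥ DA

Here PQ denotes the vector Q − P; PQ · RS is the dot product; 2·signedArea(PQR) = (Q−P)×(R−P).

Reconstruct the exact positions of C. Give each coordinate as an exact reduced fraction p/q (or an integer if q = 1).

C = (-923/185, 506/185)

1. C_x = -923/185  [line 13·x + 1·y + 11493/185 = 0 ∩ |CD|² = 17533/185]
2. C_y = 506/185  [line 13·x + 1·y + 11493/185 = 0 ∩ |CD|² = 17533/185]
   → C = (-923/185, 506/185)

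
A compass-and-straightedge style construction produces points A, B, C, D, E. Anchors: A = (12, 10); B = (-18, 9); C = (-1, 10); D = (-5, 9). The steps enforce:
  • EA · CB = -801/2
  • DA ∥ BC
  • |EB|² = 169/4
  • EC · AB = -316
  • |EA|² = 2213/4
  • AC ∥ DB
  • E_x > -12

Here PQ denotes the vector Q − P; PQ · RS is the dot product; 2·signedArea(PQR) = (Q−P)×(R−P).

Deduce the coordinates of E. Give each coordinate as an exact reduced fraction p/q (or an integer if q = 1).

1. E_x = -23/2  [EC · AB = -316 ∩ EA · CB = -801/2]
2. E_y = 9  [EC · AB = -316 ∩ EA · CB = -801/2]
   → E = (-23/2, 9)

E = (-23/2, 9)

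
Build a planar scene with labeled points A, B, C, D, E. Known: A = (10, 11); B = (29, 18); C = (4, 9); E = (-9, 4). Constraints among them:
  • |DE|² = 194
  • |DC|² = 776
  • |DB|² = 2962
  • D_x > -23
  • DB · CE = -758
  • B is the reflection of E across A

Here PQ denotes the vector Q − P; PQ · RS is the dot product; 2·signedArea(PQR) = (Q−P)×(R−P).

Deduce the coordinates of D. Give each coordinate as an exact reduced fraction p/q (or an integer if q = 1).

D = (-22, -1)

1. D_x = -22  [line 13·x + 5·y + 291 = 0 ∩ |DE|² = 194]
2. D_y = -1  [line 13·x + 5·y + 291 = 0 ∩ |DE|² = 194]
   → D = (-22, -1)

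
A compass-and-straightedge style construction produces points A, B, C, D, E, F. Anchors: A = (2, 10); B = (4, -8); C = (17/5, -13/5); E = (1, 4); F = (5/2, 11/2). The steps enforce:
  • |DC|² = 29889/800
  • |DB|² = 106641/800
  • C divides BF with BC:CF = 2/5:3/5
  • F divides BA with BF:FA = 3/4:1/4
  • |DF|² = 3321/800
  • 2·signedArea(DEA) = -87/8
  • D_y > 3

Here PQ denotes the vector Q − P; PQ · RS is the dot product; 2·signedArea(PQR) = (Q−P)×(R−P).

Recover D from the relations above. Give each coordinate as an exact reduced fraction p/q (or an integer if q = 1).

D = (109/40, 139/40)

1. D_x = 109/40  [line -6·x + 1·y + 103/8 = 0 ∩ |DC|² = 29889/800]
2. D_y = 139/40  [line -6·x + 1·y + 103/8 = 0 ∩ |DC|² = 29889/800]
   → D = (109/40, 139/40)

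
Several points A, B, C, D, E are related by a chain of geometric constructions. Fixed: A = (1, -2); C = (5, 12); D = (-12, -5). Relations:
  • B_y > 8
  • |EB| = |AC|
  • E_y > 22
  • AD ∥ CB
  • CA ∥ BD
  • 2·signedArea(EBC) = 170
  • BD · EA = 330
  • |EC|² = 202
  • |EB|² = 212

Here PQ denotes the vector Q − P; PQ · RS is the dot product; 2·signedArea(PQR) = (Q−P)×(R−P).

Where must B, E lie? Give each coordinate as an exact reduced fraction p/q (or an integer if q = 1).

B = (-8, 9)
E = (-4, 23)

1. B_x = -8  [CA ∥ BD ∩ AD ∥ CB]
2. B_y = 9  [CA ∥ BD ∩ AD ∥ CB]
   → B = (-8, 9)
3. E_x = -4  [2·signedArea(EBC) = 170 ∩ BD · EA = 330]
4. E_y = 23  [2·signedArea(EBC) = 170 ∩ BD · EA = 330]
   → E = (-4, 23)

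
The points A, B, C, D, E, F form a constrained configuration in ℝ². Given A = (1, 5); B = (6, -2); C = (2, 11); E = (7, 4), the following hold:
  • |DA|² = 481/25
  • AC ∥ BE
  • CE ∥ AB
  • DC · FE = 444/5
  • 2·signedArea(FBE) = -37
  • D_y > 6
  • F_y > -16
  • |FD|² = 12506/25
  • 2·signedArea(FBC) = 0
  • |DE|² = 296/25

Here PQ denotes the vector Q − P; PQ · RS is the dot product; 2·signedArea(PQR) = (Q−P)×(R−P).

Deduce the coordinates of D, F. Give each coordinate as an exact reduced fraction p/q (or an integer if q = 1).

1. F_x = 10  [2·signedArea(FBC) = 0 ∩ 2·signedArea(FBE) = -37]
2. F_y = -15  [2·signedArea(FBC) = 0 ∩ 2·signedArea(FBE) = -37]
   → F = (10, -15)
3. D_x = 5  [line 3·x + -19·y + 571/5 = 0 ∩ |DA|² = 481/25]
4. D_y = 34/5  [line 3·x + -19·y + 571/5 = 0 ∩ |DA|² = 481/25]
   → D = (5, 34/5)

D = (5, 34/5)
F = (10, -15)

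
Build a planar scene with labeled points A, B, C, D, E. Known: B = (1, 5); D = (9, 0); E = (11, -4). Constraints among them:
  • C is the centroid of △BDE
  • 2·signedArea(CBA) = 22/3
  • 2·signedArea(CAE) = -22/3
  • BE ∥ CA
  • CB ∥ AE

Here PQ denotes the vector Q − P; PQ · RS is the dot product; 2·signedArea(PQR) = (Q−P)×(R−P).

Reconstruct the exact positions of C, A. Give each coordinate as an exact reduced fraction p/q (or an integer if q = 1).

1. C_x = 7  [C is the centroid of △BDE]
2. C_y = 1/3  [C is the centroid of △BDE]
   → C = (7, 1/3)
3. A_x = 17  [CB ∥ AE ∩ BE ∥ CA]
4. A_y = -26/3  [CB ∥ AE ∩ BE ∥ CA]
   → A = (17, -26/3)

A = (17, -26/3)
C = (7, 1/3)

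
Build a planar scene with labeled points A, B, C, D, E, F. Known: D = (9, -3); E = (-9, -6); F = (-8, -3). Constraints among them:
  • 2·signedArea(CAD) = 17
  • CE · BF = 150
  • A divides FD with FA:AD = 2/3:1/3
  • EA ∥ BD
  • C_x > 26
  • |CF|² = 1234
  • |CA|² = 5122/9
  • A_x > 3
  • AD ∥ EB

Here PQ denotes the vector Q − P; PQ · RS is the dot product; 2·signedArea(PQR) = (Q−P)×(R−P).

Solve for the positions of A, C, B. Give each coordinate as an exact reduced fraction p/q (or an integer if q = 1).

A = (10/3, -3)
B = (-10/3, -6)
C = (27, 0)

1. A_x = 10/3  [A divides FD with FA:AD = 2/3:1/3]
2. A_y = -3  [A divides FD with FA:AD = 2/3:1/3]
   → A = (10/3, -3)
3. C_y = 0  [2·signedArea(CAD) = 17]
4. C_x = 27  [|CA|² = 5122/9]
   → C = (27, 0)
5. B_x = -10/3  [CE · BF = 150 ∩ EA ∥ BD]
6. B_y = -6  [CE · BF = 150 ∩ EA ∥ BD]
   → B = (-10/3, -6)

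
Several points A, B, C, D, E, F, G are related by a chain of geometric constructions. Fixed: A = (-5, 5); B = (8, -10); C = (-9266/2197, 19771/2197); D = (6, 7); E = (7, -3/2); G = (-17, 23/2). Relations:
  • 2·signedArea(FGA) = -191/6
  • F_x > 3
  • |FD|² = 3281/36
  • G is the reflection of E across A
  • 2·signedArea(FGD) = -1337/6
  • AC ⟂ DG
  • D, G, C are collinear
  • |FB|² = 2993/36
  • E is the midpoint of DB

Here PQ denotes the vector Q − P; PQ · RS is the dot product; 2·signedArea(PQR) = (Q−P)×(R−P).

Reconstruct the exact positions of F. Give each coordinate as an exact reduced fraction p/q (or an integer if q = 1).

1. F_x = 10/3  [2·signedArea(FGA) = -191/6 ∩ 2·signedArea(FGD) = -1337/6]
2. F_y = -13/6  [2·signedArea(FGA) = -191/6 ∩ 2·signedArea(FGD) = -1337/6]
   → F = (10/3, -13/6)

F = (10/3, -13/6)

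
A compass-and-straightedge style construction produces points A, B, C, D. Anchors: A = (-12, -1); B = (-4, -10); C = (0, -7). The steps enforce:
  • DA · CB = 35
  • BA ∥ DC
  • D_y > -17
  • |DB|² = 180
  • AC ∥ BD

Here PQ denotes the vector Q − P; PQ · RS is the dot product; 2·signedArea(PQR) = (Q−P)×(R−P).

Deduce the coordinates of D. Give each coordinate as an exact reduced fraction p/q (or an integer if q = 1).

D = (8, -16)

1. D_x = 8  [BA ∥ DC ∩ AC ∥ BD]
2. D_y = -16  [BA ∥ DC ∩ AC ∥ BD]
   → D = (8, -16)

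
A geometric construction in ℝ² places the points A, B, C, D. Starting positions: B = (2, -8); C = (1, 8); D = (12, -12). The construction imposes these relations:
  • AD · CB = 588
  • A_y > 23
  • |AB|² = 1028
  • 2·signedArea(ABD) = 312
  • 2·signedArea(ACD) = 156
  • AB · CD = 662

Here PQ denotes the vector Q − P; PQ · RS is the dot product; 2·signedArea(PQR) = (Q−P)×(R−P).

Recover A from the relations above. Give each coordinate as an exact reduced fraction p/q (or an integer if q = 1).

1. A_x = 0  [2·signedArea(ABD) = 312 ∩ AD · CB = 588]
2. A_y = 24  [2·signedArea(ABD) = 312 ∩ AD · CB = 588]
   → A = (0, 24)

A = (0, 24)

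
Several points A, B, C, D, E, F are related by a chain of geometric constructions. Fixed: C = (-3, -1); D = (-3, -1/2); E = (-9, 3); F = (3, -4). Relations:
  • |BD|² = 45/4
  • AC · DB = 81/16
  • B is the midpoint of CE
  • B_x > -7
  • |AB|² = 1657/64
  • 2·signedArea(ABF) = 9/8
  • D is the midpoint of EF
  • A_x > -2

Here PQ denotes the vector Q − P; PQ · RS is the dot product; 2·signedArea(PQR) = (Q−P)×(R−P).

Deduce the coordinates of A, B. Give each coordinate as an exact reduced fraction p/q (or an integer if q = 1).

1. B_x = -6  [B is the midpoint of CE]
2. B_y = 1  [B is the midpoint of CE]
   → B = (-6, 1)
3. A_x = -3/2  [2·signedArea(ABF) = 9/8 ∩ AC · DB = 81/16]
4. A_y = -11/8  [2·signedArea(ABF) = 9/8 ∩ AC · DB = 81/16]
   → A = (-3/2, -11/8)

A = (-3/2, -11/8)
B = (-6, 1)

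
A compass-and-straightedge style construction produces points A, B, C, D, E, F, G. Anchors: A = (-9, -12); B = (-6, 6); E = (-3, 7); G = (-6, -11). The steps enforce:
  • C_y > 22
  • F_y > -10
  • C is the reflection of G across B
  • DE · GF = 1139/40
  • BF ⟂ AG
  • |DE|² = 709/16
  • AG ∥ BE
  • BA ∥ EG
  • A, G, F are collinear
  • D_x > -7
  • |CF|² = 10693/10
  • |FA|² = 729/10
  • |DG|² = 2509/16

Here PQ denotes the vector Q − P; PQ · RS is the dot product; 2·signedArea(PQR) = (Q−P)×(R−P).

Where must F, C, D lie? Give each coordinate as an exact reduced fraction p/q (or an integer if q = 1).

1. F_x = -9/10  [A, G, F are collinear ∩ BF ⟂ AG]
2. F_y = -93/10  [A, G, F are collinear ∩ BF ⟂ AG]
   → F = (-9/10, -93/10)
3. C_x = -6  [C is the reflection of G across B]
4. C_y = 23  [C is the reflection of G across B]
   → C = (-6, 23)
5. D_x = -27/4  [line -51/10·x + -17/10·y + -255/8 = 0 ∩ |DE|² = 709/16]
6. D_y = 3/2  [line -51/10·x + -17/10·y + -255/8 = 0 ∩ |DE|² = 709/16]
   → D = (-27/4, 3/2)

C = (-6, 23)
D = (-27/4, 3/2)
F = (-9/10, -93/10)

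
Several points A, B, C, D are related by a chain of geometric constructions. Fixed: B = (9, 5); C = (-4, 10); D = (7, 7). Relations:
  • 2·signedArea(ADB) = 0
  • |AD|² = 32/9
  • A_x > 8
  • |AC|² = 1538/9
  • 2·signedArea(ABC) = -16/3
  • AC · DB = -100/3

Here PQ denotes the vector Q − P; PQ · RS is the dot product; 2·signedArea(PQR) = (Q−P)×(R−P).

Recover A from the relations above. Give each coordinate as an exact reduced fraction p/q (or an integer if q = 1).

A = (25/3, 17/3)

1. A_x = 25/3  [2·signedArea(ADB) = 0 ∩ 2·signedArea(ABC) = -16/3]
2. A_y = 17/3  [2·signedArea(ADB) = 0 ∩ 2·signedArea(ABC) = -16/3]
   → A = (25/3, 17/3)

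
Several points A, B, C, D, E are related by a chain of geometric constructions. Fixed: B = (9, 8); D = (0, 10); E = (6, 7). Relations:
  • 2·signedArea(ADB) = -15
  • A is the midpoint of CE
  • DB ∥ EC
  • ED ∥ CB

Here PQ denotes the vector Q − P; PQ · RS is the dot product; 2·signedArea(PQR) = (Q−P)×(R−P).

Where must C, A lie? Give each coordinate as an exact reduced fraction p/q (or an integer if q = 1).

A = (21/2, 6)
C = (15, 5)

1. C_x = 15  [ED ∥ CB ∩ DB ∥ EC]
2. C_y = 5  [ED ∥ CB ∩ DB ∥ EC]
   → C = (15, 5)
3. A_x = 21/2  [A is the midpoint of CE]
4. A_y = 6  [A is the midpoint of CE]
   → A = (21/2, 6)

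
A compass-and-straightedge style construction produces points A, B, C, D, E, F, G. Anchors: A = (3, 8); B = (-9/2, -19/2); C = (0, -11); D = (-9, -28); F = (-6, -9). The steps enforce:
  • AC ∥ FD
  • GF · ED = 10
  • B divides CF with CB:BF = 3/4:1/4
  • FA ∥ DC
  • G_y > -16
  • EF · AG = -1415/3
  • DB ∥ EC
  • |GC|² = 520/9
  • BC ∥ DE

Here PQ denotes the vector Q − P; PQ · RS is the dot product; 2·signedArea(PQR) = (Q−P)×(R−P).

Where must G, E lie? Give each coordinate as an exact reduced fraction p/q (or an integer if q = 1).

1. E_x = -9/2  [DB ∥ EC ∩ BC ∥ DE]
2. E_y = -59/2  [DB ∥ EC ∩ BC ∥ DE]
   → E = (-9/2, -59/2)
3. G_x = -6  [GF · ED = 10 ∩ EF · AG = -1415/3]
4. G_y = -47/3  [GF · ED = 10 ∩ EF · AG = -1415/3]
   → G = (-6, -47/3)

E = (-9/2, -59/2)
G = (-6, -47/3)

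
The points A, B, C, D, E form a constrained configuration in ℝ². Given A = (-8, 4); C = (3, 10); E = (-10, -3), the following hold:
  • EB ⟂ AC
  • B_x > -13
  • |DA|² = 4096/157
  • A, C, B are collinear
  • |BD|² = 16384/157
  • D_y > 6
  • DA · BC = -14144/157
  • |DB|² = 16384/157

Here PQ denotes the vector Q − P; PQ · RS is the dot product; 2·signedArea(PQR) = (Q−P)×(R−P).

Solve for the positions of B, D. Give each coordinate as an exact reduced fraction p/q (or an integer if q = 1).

1. B_x = -1960/157  [A, C, B are collinear ∩ EB ⟂ AC]
2. B_y = 244/157  [A, C, B are collinear ∩ EB ⟂ AC]
   → B = (-1960/157, 244/157)
3. D_x = -552/157  [line -2431/157·x + -1326/157·y + 0 = 0 ∩ |DB|² = 16384/157]
4. D_y = 1012/157  [line -2431/157·x + -1326/157·y + 0 = 0 ∩ |DB|² = 16384/157]
   → D = (-552/157, 1012/157)

B = (-1960/157, 244/157)
D = (-552/157, 1012/157)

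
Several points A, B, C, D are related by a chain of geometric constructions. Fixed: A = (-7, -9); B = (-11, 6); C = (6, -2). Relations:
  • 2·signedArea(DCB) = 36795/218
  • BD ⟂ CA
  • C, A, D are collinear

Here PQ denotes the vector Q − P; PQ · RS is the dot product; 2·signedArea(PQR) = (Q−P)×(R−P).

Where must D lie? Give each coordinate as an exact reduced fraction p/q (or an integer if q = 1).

1. D_x = -837/218  [C, A, D are collinear ∩ BD ⟂ CA]
2. D_y = -1591/218  [C, A, D are collinear ∩ BD ⟂ CA]
   → D = (-837/218, -1591/218)

D = (-837/218, -1591/218)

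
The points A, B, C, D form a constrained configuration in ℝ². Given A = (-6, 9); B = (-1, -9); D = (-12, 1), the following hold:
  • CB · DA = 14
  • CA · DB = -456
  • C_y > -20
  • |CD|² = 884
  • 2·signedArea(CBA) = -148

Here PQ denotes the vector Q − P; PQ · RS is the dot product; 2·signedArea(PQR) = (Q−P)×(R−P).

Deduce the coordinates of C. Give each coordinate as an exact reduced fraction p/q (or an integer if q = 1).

1. C_x = 10  [CB · DA = 14 ∩ 2·signedArea(CBA) = -148]
2. C_y = -19  [CB · DA = 14 ∩ 2·signedArea(CBA) = -148]
   → C = (10, -19)

C = (10, -19)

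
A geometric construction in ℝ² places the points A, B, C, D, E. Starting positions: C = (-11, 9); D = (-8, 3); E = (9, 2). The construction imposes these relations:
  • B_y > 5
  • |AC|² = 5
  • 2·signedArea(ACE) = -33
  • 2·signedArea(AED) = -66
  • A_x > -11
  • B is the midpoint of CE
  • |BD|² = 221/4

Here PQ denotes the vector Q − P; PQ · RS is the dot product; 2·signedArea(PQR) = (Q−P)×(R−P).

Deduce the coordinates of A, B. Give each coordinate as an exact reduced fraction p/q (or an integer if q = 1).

A = (-10, 7)
B = (-1, 11/2)

1. A_x = -10  [2·signedArea(AED) = -66 ∩ 2·signedArea(ACE) = -33]
2. A_y = 7  [2·signedArea(AED) = -66 ∩ 2·signedArea(ACE) = -33]
   → A = (-10, 7)
3. B_x = -1  [B is the midpoint of CE]
4. B_y = 11/2  [B is the midpoint of CE]
   → B = (-1, 11/2)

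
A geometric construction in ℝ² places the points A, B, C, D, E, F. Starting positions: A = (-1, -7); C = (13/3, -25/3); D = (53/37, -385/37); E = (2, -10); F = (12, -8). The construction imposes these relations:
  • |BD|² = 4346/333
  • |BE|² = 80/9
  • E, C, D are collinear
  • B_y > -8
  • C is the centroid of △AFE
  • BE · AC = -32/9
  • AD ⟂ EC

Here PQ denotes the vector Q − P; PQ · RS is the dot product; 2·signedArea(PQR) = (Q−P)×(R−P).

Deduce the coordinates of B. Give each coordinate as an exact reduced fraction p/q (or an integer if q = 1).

1. B_x = 10/3  [line -16/3·x + 4/3·y + 248/9 = 0 ∩ |BE|² = 80/9]
2. B_y = -22/3  [line -16/3·x + 4/3·y + 248/9 = 0 ∩ |BE|² = 80/9]
   → B = (10/3, -22/3)

B = (10/3, -22/3)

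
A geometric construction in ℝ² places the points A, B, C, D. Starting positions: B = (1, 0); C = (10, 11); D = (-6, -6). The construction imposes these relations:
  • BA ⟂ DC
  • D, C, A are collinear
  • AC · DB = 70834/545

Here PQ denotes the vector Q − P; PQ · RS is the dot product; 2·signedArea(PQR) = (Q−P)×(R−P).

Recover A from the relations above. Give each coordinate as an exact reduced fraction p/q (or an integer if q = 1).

A = (154/545, 368/545)

1. A_x = 154/545  [D, C, A are collinear ∩ BA ⟂ DC]
2. A_y = 368/545  [D, C, A are collinear ∩ BA ⟂ DC]
   → A = (154/545, 368/545)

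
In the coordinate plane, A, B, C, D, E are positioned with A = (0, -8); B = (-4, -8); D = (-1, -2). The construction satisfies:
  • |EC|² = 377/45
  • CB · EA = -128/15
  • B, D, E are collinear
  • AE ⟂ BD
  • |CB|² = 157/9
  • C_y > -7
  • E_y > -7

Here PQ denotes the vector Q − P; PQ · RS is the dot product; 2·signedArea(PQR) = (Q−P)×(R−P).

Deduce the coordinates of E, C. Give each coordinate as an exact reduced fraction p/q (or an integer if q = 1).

1. E_x = -16/5  [B, D, E are collinear ∩ AE ⟂ BD]
2. E_y = -32/5  [B, D, E are collinear ∩ AE ⟂ BD]
   → E = (-16/5, -32/5)
3. C_x = -1/3  [line -16/5·x + 8/5·y + 128/15 = 0 ∩ |CB|² = 157/9]
4. C_y = -6  [line -16/5·x + 8/5·y + 128/15 = 0 ∩ |CB|² = 157/9]
   → C = (-1/3, -6)

C = (-1/3, -6)
E = (-16/5, -32/5)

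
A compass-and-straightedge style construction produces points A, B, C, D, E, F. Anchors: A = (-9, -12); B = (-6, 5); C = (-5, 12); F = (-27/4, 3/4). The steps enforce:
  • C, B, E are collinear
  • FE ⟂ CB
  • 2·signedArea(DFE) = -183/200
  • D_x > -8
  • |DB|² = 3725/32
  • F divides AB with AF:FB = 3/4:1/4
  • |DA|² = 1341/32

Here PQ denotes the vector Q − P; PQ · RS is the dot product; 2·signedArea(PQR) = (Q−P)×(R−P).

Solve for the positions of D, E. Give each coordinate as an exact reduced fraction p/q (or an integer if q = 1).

D = (-63/8, -45/8)
E = (-661/100, 73/100)

1. E_x = -661/100  [C, B, E are collinear ∩ FE ⟂ CB]
2. E_y = 73/100  [C, B, E are collinear ∩ FE ⟂ CB]
   → E = (-661/100, 73/100)
3. D_x = -63/8  [line 1/50·x + 7/50·y + 189/200 = 0 ∩ |DA|² = 1341/32]
4. D_y = -45/8  [line 1/50·x + 7/50·y + 189/200 = 0 ∩ |DA|² = 1341/32]
   → D = (-63/8, -45/8)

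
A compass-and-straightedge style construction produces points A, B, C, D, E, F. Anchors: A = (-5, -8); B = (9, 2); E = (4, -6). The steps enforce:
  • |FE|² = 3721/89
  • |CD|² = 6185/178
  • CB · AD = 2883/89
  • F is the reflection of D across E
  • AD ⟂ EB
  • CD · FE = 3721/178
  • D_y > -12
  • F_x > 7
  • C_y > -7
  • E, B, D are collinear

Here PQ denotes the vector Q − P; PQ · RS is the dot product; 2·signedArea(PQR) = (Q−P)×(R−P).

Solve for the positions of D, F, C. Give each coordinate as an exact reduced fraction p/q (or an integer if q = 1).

1. D_x = 51/89  [E, B, D are collinear ∩ AD ⟂ EB]
2. D_y = -1022/89  [E, B, D are collinear ∩ AD ⟂ EB]
   → D = (51/89, -1022/89)
3. F_x = 661/89  [F is the reflection of D across E]
4. F_y = -46/89  [F is the reflection of D across E]
   → F = (661/89, -46/89)
5. C_x = -337/178  [CB · AD = 2883/89 ∩ CD · FE = 3721/178]
6. C_y = -1091/178  [CB · AD = 2883/89 ∩ CD · FE = 3721/178]
   → C = (-337/178, -1091/178)

C = (-337/178, -1091/178)
D = (51/89, -1022/89)
F = (661/89, -46/89)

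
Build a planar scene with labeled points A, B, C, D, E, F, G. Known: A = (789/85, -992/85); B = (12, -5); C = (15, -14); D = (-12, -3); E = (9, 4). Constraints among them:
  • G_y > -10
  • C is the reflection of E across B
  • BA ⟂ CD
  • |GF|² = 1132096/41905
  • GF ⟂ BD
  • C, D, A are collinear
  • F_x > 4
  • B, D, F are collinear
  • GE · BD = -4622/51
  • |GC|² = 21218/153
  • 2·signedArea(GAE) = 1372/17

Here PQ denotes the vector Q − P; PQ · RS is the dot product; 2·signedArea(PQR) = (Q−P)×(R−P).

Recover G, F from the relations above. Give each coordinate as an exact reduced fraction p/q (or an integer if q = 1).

F = (11156/2465, -32369/7395)
G = (348/85, -2437/255)

1. G_x = 348/85  [GE · BD = -4622/51 ∩ 2·signedArea(GAE) = 1372/17]
2. G_y = -2437/255  [GE · BD = -4622/51 ∩ 2·signedArea(GAE) = 1372/17]
   → G = (348/85, -2437/255)
3. F_x = 11156/2465  [B, D, F are collinear ∩ GF ⟂ BD]
4. F_y = -32369/7395  [B, D, F are collinear ∩ GF ⟂ BD]
   → F = (11156/2465, -32369/7395)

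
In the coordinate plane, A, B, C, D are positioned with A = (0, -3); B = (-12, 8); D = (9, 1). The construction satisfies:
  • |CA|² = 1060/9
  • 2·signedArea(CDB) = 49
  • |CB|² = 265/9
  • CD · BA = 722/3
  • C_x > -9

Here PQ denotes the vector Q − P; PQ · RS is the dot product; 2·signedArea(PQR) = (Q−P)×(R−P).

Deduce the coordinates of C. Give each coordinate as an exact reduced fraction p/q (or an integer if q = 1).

1. C_x = -8  [2·signedArea(CDB) = 49 ∩ CD · BA = 722/3]
2. C_y = 13/3  [2·signedArea(CDB) = 49 ∩ CD · BA = 722/3]
   → C = (-8, 13/3)

C = (-8, 13/3)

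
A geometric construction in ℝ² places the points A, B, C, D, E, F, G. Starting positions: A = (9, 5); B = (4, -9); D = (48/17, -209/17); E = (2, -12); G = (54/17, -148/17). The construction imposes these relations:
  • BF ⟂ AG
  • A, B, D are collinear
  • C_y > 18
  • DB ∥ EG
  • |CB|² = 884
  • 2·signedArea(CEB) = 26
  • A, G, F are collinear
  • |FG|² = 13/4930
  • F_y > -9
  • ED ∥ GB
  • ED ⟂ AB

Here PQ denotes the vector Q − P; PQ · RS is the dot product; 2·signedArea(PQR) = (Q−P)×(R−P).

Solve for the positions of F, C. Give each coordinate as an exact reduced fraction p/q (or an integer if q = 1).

C = (14, 19)
F = (927/290, -2511/290)

1. F_x = 927/290  [A, G, F are collinear ∩ BF ⟂ AG]
2. F_y = -2511/290  [A, G, F are collinear ∩ BF ⟂ AG]
   → F = (927/290, -2511/290)
3. C_x = 14  [line -3·x + 2·y + 4 = 0 ∩ |CB|² = 884]
4. C_y = 19  [line -3·x + 2·y + 4 = 0 ∩ |CB|² = 884]
   → C = (14, 19)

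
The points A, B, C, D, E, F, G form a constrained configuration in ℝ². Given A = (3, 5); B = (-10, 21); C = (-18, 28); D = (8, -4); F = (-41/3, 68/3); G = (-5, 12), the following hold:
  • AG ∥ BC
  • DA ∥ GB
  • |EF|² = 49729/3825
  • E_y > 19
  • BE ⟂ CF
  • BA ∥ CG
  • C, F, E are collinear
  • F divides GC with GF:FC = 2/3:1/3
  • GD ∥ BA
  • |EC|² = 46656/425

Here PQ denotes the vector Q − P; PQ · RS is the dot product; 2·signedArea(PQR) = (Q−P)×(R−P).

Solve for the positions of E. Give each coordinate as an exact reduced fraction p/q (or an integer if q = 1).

1. E_x = -4842/425  [C, F, E are collinear ∩ BE ⟂ CF]
2. E_y = 8444/425  [C, F, E are collinear ∩ BE ⟂ CF]
   → E = (-4842/425, 8444/425)

E = (-4842/425, 8444/425)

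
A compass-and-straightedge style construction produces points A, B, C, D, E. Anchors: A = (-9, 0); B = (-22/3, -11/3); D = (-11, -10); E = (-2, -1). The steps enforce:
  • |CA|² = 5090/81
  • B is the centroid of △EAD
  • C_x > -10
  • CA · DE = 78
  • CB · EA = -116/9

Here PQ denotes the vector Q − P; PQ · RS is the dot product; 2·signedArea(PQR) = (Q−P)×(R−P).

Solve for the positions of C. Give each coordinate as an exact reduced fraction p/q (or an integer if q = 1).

1. C_x = -88/9  [CA · DE = 78 ∩ CB · EA = -116/9]
2. C_y = -71/9  [CA · DE = 78 ∩ CB · EA = -116/9]
   → C = (-88/9, -71/9)

C = (-88/9, -71/9)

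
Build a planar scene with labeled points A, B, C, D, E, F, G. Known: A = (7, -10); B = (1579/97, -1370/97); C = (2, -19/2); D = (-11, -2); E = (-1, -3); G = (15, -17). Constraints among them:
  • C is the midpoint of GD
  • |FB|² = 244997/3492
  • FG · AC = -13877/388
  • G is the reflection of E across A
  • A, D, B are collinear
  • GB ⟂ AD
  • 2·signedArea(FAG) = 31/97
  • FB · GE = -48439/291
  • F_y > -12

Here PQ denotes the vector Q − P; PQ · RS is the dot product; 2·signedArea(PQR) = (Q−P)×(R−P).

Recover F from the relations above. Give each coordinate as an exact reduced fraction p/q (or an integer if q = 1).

F = (2452/291, -6523/582)

1. F_x = 2452/291  [2·signedArea(FAG) = 31/97 ∩ FG · AC = -13877/388]
2. F_y = -6523/582  [2·signedArea(FAG) = 31/97 ∩ FG · AC = -13877/388]
   → F = (2452/291, -6523/582)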